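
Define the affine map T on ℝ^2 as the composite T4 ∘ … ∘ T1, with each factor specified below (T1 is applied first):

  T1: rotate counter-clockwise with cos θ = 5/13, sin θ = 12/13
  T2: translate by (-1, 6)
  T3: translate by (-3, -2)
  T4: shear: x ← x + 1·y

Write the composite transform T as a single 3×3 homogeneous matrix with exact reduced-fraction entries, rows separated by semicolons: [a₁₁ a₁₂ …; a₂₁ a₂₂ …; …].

T = [17/13 -7/13 0; 12/13 5/13 4; 0 0 1]

T1 = [5/13 -12/13 0; 12/13 5/13 0; 0 0 1]
T2·T1 = [5/13 -12/13 -1; 12/13 5/13 6; 0 0 1]
T3·…·T1 = [5/13 -12/13 -4; 12/13 5/13 4; 0 0 1]
T4·…·T1 = [17/13 -7/13 0; 12/13 5/13 4; 0 0 1]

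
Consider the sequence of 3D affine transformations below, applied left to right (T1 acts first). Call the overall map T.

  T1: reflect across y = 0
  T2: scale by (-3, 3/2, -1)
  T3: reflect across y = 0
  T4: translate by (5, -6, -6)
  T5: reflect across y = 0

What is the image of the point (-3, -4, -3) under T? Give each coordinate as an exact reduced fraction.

T(p) = (14, 12, -3)

T1 reflect across y = 0: (-3, -4, -3) → (-3, 4, -3)
T2 scale by (-3, 3/2, -1): (-3, 4, -3) → (9, 6, 3)
T3 reflect across y = 0: (9, 6, 3) → (9, -6, 3)
T4 translate by (5, -6, -6): (9, -6, 3) → (14, -12, -3)
T5 reflect across y = 0: (14, -12, -3) → (14, 12, -3)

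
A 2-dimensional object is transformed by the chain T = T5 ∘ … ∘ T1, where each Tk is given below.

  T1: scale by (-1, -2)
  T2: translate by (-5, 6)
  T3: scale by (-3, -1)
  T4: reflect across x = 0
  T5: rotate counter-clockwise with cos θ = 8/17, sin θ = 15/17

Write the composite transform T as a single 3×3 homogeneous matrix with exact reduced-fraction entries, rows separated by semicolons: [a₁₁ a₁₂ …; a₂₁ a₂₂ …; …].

T1 = [-1 0 0; 0 -2 0; 0 0 1]
T2·T1 = [-1 0 -5; 0 -2 6; 0 0 1]
T3·…·T1 = [3 0 15; 0 2 -6; 0 0 1]
T4·…·T1 = [-3 0 -15; 0 2 -6; 0 0 1]
T5·…·T1 = [-24/17 -30/17 -30/17; -45/17 16/17 -273/17; 0 0 1]

T = [-24/17 -30/17 -30/17; -45/17 16/17 -273/17; 0 0 1]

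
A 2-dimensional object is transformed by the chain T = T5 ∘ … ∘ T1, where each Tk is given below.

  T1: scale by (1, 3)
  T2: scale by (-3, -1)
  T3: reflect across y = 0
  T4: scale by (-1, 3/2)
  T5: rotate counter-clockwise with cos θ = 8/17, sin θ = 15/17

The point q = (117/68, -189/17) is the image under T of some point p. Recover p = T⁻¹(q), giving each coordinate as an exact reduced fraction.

T1 = [1 0 0; 0 3 0; 0 0 1]
T2·T1 = [-3 0 0; 0 -3 0; 0 0 1]
T3·…·T1 = [-3 0 0; 0 3 0; 0 0 1]
T4·…·T1 = [3 0 0; 0 9/2 0; 0 0 1]
T5·…·T1 = [24/17 -135/34 0; 45/17 36/17 0; 0 0 1]
det M = 27/2; M⁻¹ = [8/51 5/17 0; -10/51 16/153 0; 0 0 1]
M⁻¹ · (117/68, -189/17)ᵀ = (-3, -3/2)ᵀ

p = (-3, -3/2)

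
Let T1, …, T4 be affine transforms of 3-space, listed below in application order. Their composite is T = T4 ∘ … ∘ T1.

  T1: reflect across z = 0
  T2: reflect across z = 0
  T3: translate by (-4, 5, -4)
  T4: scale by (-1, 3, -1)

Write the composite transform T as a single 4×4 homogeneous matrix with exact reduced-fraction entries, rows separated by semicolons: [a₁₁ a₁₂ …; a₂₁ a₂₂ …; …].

T1 = [1 0 0 0; 0 1 0 0; 0 0 -1 0; 0 0 0 1]
T2·T1 = [1 0 0 0; 0 1 0 0; 0 0 1 0; 0 0 0 1]
T3·…·T1 = [1 0 0 -4; 0 1 0 5; 0 0 1 -4; 0 0 0 1]
T4·…·T1 = [-1 0 0 4; 0 3 0 15; 0 0 -1 4; 0 0 0 1]

T = [-1 0 0 4; 0 3 0 15; 0 0 -1 4; 0 0 0 1]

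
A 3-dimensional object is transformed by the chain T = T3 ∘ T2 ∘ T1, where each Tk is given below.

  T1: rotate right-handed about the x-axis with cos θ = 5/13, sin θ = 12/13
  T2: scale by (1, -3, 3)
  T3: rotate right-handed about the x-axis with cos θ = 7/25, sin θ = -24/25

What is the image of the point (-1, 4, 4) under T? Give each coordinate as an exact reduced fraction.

T(p) = (-1, 5484/325, -588/325)

T1 rotate right-handed about the x-axis with cos θ = 5/13, sin θ = 12/13: (-1, 4, 4) → (-1, -28/13, 68/13)
T2 scale by (1, -3, 3): (-1, -28/13, 68/13) → (-1, 84/13, 204/13)
T3 rotate right-handed about the x-axis with cos θ = 7/25, sin θ = -24/25: (-1, 84/13, 204/13) → (-1, 5484/325, -588/325)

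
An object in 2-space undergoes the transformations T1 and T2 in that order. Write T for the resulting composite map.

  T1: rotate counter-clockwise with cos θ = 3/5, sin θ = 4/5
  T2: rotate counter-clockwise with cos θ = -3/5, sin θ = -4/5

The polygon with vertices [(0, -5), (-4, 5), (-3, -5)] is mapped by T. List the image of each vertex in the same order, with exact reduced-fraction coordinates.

T1 rotate counter-clockwise with cos θ = 3/5, sin θ = 4/5: (0, -5) → (4, -3); (-4, 5) → (-32/5, -1/5); (-3, -5) → (11/5, -27/5)
T2 rotate counter-clockwise with cos θ = -3/5, sin θ = -4/5: (4, -3) → (-24/5, -7/5); (-32/5, -1/5) → (92/25, 131/25); (11/5, -27/5) → (-141/25, 37/25)

image vertices: (-24/5, -7/5), (92/25, 131/25), (-141/25, 37/25)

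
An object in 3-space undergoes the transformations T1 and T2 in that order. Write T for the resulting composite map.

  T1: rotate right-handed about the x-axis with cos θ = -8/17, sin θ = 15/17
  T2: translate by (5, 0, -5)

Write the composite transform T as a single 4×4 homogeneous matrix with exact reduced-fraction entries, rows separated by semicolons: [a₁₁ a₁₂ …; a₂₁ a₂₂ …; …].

T1 = [1 0 0 0; 0 -8/17 -15/17 0; 0 15/17 -8/17 0; 0 0 0 1]
T2·T1 = [1 0 0 5; 0 -8/17 -15/17 0; 0 15/17 -8/17 -5; 0 0 0 1]

T = [1 0 0 5; 0 -8/17 -15/17 0; 0 15/17 -8/17 -5; 0 0 0 1]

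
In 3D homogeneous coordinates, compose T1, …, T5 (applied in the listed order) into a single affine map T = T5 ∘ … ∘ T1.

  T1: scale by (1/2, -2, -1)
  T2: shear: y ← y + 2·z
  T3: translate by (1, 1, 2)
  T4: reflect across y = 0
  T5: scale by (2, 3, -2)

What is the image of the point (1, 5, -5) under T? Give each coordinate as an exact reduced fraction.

T1 scale by (1/2, -2, -1): (1, 5, -5) → (1/2, -10, 5)
T2 shear: y ← y + 2·z: (1/2, -10, 5) → (1/2, 0, 5)
T3 translate by (1, 1, 2): (1/2, 0, 5) → (3/2, 1, 7)
T4 reflect across y = 0: (3/2, 1, 7) → (3/2, -1, 7)
T5 scale by (2, 3, -2): (3/2, -1, 7) → (3, -3, -14)

T(p) = (3, -3, -14)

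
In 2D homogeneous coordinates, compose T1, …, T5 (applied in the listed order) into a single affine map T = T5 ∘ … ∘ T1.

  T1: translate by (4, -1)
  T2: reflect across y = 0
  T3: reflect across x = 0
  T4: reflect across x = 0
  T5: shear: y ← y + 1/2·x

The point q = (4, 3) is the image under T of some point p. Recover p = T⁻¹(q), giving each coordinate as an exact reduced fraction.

T1 = [1 0 4; 0 1 -1; 0 0 1]
T2·T1 = [1 0 4; 0 -1 1; 0 0 1]
T3·…·T1 = [-1 0 -4; 0 -1 1; 0 0 1]
T4·…·T1 = [1 0 4; 0 -1 1; 0 0 1]
T5·…·T1 = [1 0 4; 1/2 -1 3; 0 0 1]
det M = -1; M⁻¹ = [1 0 -4; 1/2 -1 1; 0 0 1]
M⁻¹ · (4, 3)ᵀ = (0, 0)ᵀ

p = (0, 0)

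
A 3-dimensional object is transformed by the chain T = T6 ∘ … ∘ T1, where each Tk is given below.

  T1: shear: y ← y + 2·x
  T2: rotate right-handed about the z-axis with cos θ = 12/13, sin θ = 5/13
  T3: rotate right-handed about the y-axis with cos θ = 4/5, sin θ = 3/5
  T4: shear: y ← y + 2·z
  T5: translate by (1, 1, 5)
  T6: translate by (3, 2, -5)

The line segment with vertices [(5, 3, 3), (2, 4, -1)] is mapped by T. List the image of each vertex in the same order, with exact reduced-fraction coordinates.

T1 shear: y ← y + 2·x: (5, 3, 3) → (5, 13, 3); (2, 4, -1) → (2, 8, -1)
T2 rotate right-handed about the z-axis with cos θ = 12/13, sin θ = 5/13: (5, 13, 3) → (-5/13, 181/13, 3); (2, 8, -1) → (-16/13, 106/13, -1)
T3 rotate right-handed about the y-axis with cos θ = 4/5, sin θ = 3/5: (-5/13, 181/13, 3) → (97/65, 181/13, 171/65); (-16/13, 106/13, -1) → (-103/65, 106/13, -4/65)
T4 shear: y ← y + 2·z: (97/65, 181/13, 171/65) → (97/65, 1247/65, 171/65); (-103/65, 106/13, -4/65) → (-103/65, 522/65, -4/65)
T5 translate by (1, 1, 5): (97/65, 1247/65, 171/65) → (162/65, 1312/65, 496/65); (-103/65, 522/65, -4/65) → (-38/65, 587/65, 321/65)
T6 translate by (3, 2, -5): (162/65, 1312/65, 496/65) → (357/65, 1442/65, 171/65); (-38/65, 587/65, 321/65) → (157/65, 717/65, -4/65)

image vertices: (357/65, 1442/65, 171/65), (157/65, 717/65, -4/65)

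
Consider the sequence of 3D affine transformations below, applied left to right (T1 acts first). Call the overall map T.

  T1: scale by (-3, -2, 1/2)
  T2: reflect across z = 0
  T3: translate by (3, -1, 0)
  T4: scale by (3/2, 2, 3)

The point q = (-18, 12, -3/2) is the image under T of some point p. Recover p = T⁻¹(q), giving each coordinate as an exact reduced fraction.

T1 = [-3 0 0 0; 0 -2 0 0; 0 0 1/2 0; 0 0 0 1]
T2·T1 = [-3 0 0 0; 0 -2 0 0; 0 0 -1/2 0; 0 0 0 1]
T3·…·T1 = [-3 0 0 3; 0 -2 0 -1; 0 0 -1/2 0; 0 0 0 1]
T4·…·T1 = [-9/2 0 0 9/2; 0 -4 0 -2; 0 0 -3/2 0; 0 0 0 1]
det M = -27; M⁻¹ = [-2/9 0 0 1; 0 -1/4 0 -1/2; 0 0 -2/3 0; 0 0 0 1]
M⁻¹ · (-18, 12, -3/2)ᵀ = (5, -7/2, 1)ᵀ

p = (5, -7/2, 1)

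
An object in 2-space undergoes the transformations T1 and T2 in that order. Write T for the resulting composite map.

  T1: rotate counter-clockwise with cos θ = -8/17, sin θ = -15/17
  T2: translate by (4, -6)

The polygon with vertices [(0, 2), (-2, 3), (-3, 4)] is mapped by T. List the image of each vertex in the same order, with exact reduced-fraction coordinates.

T1 rotate counter-clockwise with cos θ = -8/17, sin θ = -15/17: (0, 2) → (30/17, -16/17); (-2, 3) → (61/17, 6/17); (-3, 4) → (84/17, 13/17)
T2 translate by (4, -6): (30/17, -16/17) → (98/17, -118/17); (61/17, 6/17) → (129/17, -96/17); (84/17, 13/17) → (152/17, -89/17)

image vertices: (98/17, -118/17), (129/17, -96/17), (152/17, -89/17)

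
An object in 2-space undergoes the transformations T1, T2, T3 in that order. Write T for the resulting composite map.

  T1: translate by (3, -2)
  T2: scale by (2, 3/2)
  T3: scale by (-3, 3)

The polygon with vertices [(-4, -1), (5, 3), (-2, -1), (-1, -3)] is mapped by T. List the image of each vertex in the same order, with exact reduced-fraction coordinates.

T1 translate by (3, -2): (-4, -1) → (-1, -3); (5, 3) → (8, 1); (-2, -1) → (1, -3); (-1, -3) → (2, -5)
T2 scale by (2, 3/2): (-1, -3) → (-2, -9/2); (8, 1) → (16, 3/2); (1, -3) → (2, -9/2); (2, -5) → (4, -15/2)
T3 scale by (-3, 3): (-2, -9/2) → (6, -27/2); (16, 3/2) → (-48, 9/2); (2, -9/2) → (-6, -27/2); (4, -15/2) → (-12, -45/2)

image vertices: (6, -27/2), (-48, 9/2), (-6, -27/2), (-12, -45/2)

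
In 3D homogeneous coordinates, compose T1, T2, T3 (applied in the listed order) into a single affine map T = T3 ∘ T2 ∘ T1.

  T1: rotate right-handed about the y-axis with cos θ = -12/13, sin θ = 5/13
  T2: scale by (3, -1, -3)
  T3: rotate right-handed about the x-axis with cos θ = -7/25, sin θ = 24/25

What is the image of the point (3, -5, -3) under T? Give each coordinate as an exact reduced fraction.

T1 rotate right-handed about the y-axis with cos θ = -12/13, sin θ = 5/13: (3, -5, -3) → (-51/13, -5, 21/13)
T2 scale by (3, -1, -3): (-51/13, -5, 21/13) → (-153/13, 5, -63/13)
T3 rotate right-handed about the x-axis with cos θ = -7/25, sin θ = 24/25: (-153/13, 5, -63/13) → (-153/13, 1057/325, 2001/325)

T(p) = (-153/13, 1057/325, 2001/325)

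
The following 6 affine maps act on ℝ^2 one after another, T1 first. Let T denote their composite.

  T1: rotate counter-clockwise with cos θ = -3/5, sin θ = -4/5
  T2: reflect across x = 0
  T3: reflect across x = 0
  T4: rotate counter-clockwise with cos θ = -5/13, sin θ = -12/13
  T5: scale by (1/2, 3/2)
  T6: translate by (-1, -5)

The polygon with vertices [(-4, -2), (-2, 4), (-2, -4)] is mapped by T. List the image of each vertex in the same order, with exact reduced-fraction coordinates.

image vertices: (57/65, -562/65), (-144/65, -691/65), (16/13, -59/13)

T1 rotate counter-clockwise with cos θ = -3/5, sin θ = -4/5: (-4, -2) → (4/5, 22/5); (-2, 4) → (22/5, -4/5); (-2, -4) → (-2, 4)
T2 reflect across x = 0: (4/5, 22/5) → (-4/5, 22/5); (22/5, -4/5) → (-22/5, -4/5); (-2, 4) → (2, 4)
T3 reflect across x = 0: (-4/5, 22/5) → (4/5, 22/5); (-22/5, -4/5) → (22/5, -4/5); (2, 4) → (-2, 4)
T4 rotate counter-clockwise with cos θ = -5/13, sin θ = -12/13: (4/5, 22/5) → (244/65, -158/65); (22/5, -4/5) → (-158/65, -244/65); (-2, 4) → (58/13, 4/13)
T5 scale by (1/2, 3/2): (244/65, -158/65) → (122/65, -237/65); (-158/65, -244/65) → (-79/65, -366/65); (58/13, 4/13) → (29/13, 6/13)
T6 translate by (-1, -5): (122/65, -237/65) → (57/65, -562/65); (-79/65, -366/65) → (-144/65, -691/65); (29/13, 6/13) → (16/13, -59/13)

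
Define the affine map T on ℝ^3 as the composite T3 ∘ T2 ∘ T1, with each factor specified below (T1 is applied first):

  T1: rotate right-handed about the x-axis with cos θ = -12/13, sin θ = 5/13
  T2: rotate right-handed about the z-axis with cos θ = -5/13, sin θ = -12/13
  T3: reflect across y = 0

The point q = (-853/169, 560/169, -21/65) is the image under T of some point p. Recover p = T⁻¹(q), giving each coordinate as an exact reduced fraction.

p = (5, 3, 8/5)

T1 = [1 0 0 0; 0 -12/13 -5/13 0; 0 5/13 -12/13 0; 0 0 0 1]
T2·T1 = [-5/13 -144/169 -60/169 0; -12/13 60/169 25/169 0; 0 5/13 -12/13 0; 0 0 0 1]
T3·…·T1 = [-5/13 -144/169 -60/169 0; 12/13 -60/169 -25/169 0; 0 5/13 -12/13 0; 0 0 0 1]
det M = -1; M⁻¹ = [-5/13 12/13 0 0; -144/169 -60/169 5/13 0; -60/169 -25/169 -12/13 0; 0 0 0 1]
M⁻¹ · (-853/169, 560/169, -21/65)ᵀ = (5, 3, 8/5)ᵀ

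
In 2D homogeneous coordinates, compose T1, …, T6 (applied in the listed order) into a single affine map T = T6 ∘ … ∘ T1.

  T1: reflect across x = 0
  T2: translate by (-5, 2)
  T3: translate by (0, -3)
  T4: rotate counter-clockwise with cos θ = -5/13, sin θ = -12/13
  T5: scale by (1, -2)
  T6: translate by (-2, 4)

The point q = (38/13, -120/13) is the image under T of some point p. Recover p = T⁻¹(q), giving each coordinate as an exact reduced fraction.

p = (3, 3)

T1 = [-1 0 0; 0 1 0; 0 0 1]
T2·T1 = [-1 0 -5; 0 1 2; 0 0 1]
T3·…·T1 = [-1 0 -5; 0 1 -1; 0 0 1]
T4·…·T1 = [5/13 12/13 1; 12/13 -5/13 5; 0 0 1]
T5·…·T1 = [5/13 12/13 1; -24/13 10/13 -10; 0 0 1]
T6·…·T1 = [5/13 12/13 -1; -24/13 10/13 -6; 0 0 1]
det M = 2; M⁻¹ = [5/13 -6/13 -31/13; 12/13 5/26 27/13; 0 0 1]
M⁻¹ · (38/13, -120/13)ᵀ = (3, 3)ᵀ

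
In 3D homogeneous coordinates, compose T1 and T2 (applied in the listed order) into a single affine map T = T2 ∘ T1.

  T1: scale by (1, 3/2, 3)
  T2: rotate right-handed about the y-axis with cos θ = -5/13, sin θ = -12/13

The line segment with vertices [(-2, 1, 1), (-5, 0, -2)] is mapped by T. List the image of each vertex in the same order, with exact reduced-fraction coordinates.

T1 scale by (1, 3/2, 3): (-2, 1, 1) → (-2, 3/2, 3); (-5, 0, -2) → (-5, 0, -6)
T2 rotate right-handed about the y-axis with cos θ = -5/13, sin θ = -12/13: (-2, 3/2, 3) → (-2, 3/2, -3); (-5, 0, -6) → (97/13, 0, -30/13)

image vertices: (-2, 3/2, -3), (97/13, 0, -30/13)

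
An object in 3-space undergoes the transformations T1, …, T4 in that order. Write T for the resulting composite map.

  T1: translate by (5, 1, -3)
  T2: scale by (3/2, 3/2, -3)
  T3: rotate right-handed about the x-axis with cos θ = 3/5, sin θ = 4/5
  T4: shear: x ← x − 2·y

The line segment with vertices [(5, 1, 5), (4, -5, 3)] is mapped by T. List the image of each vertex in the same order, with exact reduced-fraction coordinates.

T1 translate by (5, 1, -3): (5, 1, 5) → (10, 2, 2); (4, -5, 3) → (9, -4, 0)
T2 scale by (3/2, 3/2, -3): (10, 2, 2) → (15, 3, -6); (9, -4, 0) → (27/2, -6, 0)
T3 rotate right-handed about the x-axis with cos θ = 3/5, sin θ = 4/5: (15, 3, -6) → (15, 33/5, -6/5); (27/2, -6, 0) → (27/2, -18/5, -24/5)
T4 shear: x ← x − 2·y: (15, 33/5, -6/5) → (9/5, 33/5, -6/5); (27/2, -18/5, -24/5) → (207/10, -18/5, -24/5)

image vertices: (9/5, 33/5, -6/5), (207/10, -18/5, -24/5)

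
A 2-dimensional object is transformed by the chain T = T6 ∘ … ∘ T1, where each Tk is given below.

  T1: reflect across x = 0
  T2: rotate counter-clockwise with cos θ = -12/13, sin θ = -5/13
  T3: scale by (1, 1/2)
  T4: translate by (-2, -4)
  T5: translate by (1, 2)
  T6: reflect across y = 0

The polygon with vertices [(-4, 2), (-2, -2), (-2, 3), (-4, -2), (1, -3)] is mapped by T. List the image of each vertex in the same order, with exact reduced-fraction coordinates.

image vertices: (-51/13, 48/13), (-47/13, 19/13), (-22/13, 49/13), (-71/13, 24/13), (-16/13, 11/26)

T1 reflect across x = 0: (-4, 2) → (4, 2); (-2, -2) → (2, -2); (-2, 3) → (2, 3); (-4, -2) → (4, -2); (1, -3) → (-1, -3)
T2 rotate counter-clockwise with cos θ = -12/13, sin θ = -5/13: (4, 2) → (-38/13, -44/13); (2, -2) → (-34/13, 14/13); (2, 3) → (-9/13, -46/13); (4, -2) → (-58/13, 4/13); (-1, -3) → (-3/13, 41/13)
T3 scale by (1, 1/2): (-38/13, -44/13) → (-38/13, -22/13); (-34/13, 14/13) → (-34/13, 7/13); (-9/13, -46/13) → (-9/13, -23/13); (-58/13, 4/13) → (-58/13, 2/13); (-3/13, 41/13) → (-3/13, 41/26)
T4 translate by (-2, -4): (-38/13, -22/13) → (-64/13, -74/13); (-34/13, 7/13) → (-60/13, -45/13); (-9/13, -23/13) → (-35/13, -75/13); (-58/13, 2/13) → (-84/13, -50/13); (-3/13, 41/26) → (-29/13, -63/26)
T5 translate by (1, 2): (-64/13, -74/13) → (-51/13, -48/13); (-60/13, -45/13) → (-47/13, -19/13); (-35/13, -75/13) → (-22/13, -49/13); (-84/13, -50/13) → (-71/13, -24/13); (-29/13, -63/26) → (-16/13, -11/26)
T6 reflect across y = 0: (-51/13, -48/13) → (-51/13, 48/13); (-47/13, -19/13) → (-47/13, 19/13); (-22/13, -49/13) → (-22/13, 49/13); (-71/13, -24/13) → (-71/13, 24/13); (-16/13, -11/26) → (-16/13, 11/26)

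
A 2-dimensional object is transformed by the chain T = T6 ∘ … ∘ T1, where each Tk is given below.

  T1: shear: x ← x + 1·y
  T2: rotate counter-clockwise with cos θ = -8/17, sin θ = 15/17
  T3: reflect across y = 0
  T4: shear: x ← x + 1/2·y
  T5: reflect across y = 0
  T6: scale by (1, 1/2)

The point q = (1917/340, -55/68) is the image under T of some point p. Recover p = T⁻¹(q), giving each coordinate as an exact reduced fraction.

p = (-1/5, -7/2)

T1 = [1 1 0; 0 1 0; 0 0 1]
T2·T1 = [-8/17 -23/17 0; 15/17 7/17 0; 0 0 1]
T3·…·T1 = [-8/17 -23/17 0; -15/17 -7/17 0; 0 0 1]
T4·…·T1 = [-31/34 -53/34 0; -15/17 -7/17 0; 0 0 1]
T5·…·T1 = [-31/34 -53/34 0; 15/17 7/17 0; 0 0 1]
T6·…·T1 = [-31/34 -53/34 0; 15/34 7/34 0; 0 0 1]
det M = 1/2; M⁻¹ = [7/17 53/17 0; -15/17 -31/17 0; 0 0 1]
M⁻¹ · (1917/340, -55/68)ᵀ = (-1/5, -7/2)ᵀ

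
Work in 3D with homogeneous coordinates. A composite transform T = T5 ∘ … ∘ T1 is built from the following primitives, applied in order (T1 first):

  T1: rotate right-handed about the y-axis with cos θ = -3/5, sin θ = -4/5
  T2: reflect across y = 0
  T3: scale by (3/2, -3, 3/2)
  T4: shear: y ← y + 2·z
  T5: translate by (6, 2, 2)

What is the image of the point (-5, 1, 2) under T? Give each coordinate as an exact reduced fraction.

T(p) = (81/10, -53/5, -29/5)

T1 rotate right-handed about the y-axis with cos θ = -3/5, sin θ = -4/5: (-5, 1, 2) → (7/5, 1, -26/5)
T2 reflect across y = 0: (7/5, 1, -26/5) → (7/5, -1, -26/5)
T3 scale by (3/2, -3, 3/2): (7/5, -1, -26/5) → (21/10, 3, -39/5)
T4 shear: y ← y + 2·z: (21/10, 3, -39/5) → (21/10, -63/5, -39/5)
T5 translate by (6, 2, 2): (21/10, -63/5, -39/5) → (81/10, -53/5, -29/5)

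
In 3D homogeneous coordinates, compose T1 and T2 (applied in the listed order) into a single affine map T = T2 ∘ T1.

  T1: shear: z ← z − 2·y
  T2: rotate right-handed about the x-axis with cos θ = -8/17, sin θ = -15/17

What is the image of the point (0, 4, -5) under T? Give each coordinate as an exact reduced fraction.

T1 shear: z ← z − 2·y: (0, 4, -5) → (0, 4, -13)
T2 rotate right-handed about the x-axis with cos θ = -8/17, sin θ = -15/17: (0, 4, -13) → (0, -227/17, 44/17)

T(p) = (0, -227/17, 44/17)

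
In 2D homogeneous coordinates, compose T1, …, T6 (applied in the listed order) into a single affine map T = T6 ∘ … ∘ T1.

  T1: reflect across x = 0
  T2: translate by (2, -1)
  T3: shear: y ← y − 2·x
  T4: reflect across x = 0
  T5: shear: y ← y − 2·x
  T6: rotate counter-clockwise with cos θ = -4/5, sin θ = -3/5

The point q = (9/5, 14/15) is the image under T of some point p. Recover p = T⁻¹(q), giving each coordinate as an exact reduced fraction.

T1 = [-1 0 0; 0 1 0; 0 0 1]
T2·T1 = [-1 0 2; 0 1 -1; 0 0 1]
T3·…·T1 = [-1 0 2; 2 1 -5; 0 0 1]
T4·…·T1 = [1 0 -2; 2 1 -5; 0 0 1]
T5·…·T1 = [1 0 -2; 0 1 -1; 0 0 1]
T6·…·T1 = [-4/5 3/5 1; -3/5 -4/5 2; 0 0 1]
det M = 1; M⁻¹ = [-4/5 -3/5 2; 3/5 -4/5 1; 0 0 1]
M⁻¹ · (9/5, 14/15)ᵀ = (0, 4/3)ᵀ

p = (0, 4/3)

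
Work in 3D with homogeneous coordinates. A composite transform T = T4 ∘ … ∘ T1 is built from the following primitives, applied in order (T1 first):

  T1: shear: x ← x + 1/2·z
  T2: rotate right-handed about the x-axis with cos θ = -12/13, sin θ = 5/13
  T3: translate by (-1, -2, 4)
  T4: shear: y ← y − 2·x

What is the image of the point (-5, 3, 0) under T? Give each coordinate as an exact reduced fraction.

T(p) = (-6, 94/13, 67/13)

T1 shear: x ← x + 1/2·z: (-5, 3, 0) → (-5, 3, 0)
T2 rotate right-handed about the x-axis with cos θ = -12/13, sin θ = 5/13: (-5, 3, 0) → (-5, -36/13, 15/13)
T3 translate by (-1, -2, 4): (-5, -36/13, 15/13) → (-6, -62/13, 67/13)
T4 shear: y ← y − 2·x: (-6, -62/13, 67/13) → (-6, 94/13, 67/13)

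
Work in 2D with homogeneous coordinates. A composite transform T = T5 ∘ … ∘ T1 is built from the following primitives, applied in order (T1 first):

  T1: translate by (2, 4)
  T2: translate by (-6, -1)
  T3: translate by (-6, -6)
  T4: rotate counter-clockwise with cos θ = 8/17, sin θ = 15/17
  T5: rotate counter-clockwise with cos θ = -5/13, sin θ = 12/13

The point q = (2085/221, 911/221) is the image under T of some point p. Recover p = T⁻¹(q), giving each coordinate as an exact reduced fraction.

p = (1, -2)

T1 = [1 0 2; 0 1 4; 0 0 1]
T2·T1 = [1 0 -4; 0 1 3; 0 0 1]
T3·…·T1 = [1 0 -10; 0 1 -3; 0 0 1]
T4·…·T1 = [8/17 -15/17 -35/17; 15/17 8/17 -174/17; 0 0 1]
T5·…·T1 = [-220/221 -21/221 2263/221; 21/221 -220/221 450/221; 0 0 1]
det M = 1; M⁻¹ = [-220/221 21/221 10; -21/221 -220/221 3; 0 0 1]
M⁻¹ · (2085/221, 911/221)ᵀ = (1, -2)ᵀ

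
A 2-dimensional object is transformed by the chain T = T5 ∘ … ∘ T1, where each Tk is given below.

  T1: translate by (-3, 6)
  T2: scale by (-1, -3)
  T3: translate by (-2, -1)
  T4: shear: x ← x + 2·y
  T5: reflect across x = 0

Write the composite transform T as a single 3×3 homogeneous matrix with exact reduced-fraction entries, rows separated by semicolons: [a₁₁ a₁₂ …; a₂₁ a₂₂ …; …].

T1 = [1 0 -3; 0 1 6; 0 0 1]
T2·T1 = [-1 0 3; 0 -3 -18; 0 0 1]
T3·…·T1 = [-1 0 1; 0 -3 -19; 0 0 1]
T4·…·T1 = [-1 -6 -37; 0 -3 -19; 0 0 1]
T5·…·T1 = [1 6 37; 0 -3 -19; 0 0 1]

T = [1 6 37; 0 -3 -19; 0 0 1]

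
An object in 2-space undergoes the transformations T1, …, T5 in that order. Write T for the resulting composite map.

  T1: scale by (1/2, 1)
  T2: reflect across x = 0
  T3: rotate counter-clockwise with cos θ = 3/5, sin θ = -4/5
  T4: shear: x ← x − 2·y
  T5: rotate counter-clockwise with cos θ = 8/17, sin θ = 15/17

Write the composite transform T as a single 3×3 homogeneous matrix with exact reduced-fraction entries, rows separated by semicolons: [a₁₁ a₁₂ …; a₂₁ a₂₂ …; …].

T1 = [1/2 0 0; 0 1 0; 0 0 1]
T2·T1 = [-1/2 0 0; 0 1 0; 0 0 1]
T3·…·T1 = [-3/10 4/5 0; 2/5 3/5 0; 0 0 1]
T4·…·T1 = [-11/10 -2/5 0; 2/5 3/5 0; 0 0 1]
T5·…·T1 = [-74/85 -61/85 0; -133/170 -6/85 0; 0 0 1]

T = [-74/85 -61/85 0; -133/170 -6/85 0; 0 0 1]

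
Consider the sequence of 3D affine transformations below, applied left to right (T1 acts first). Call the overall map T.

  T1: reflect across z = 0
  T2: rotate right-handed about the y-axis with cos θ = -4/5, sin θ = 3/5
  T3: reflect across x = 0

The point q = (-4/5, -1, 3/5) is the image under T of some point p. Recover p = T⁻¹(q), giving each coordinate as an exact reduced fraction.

p = (-1, -1, 0)

T1 = [1 0 0 0; 0 1 0 0; 0 0 -1 0; 0 0 0 1]
T2·T1 = [-4/5 0 -3/5 0; 0 1 0 0; -3/5 0 4/5 0; 0 0 0 1]
T3·…·T1 = [4/5 0 3/5 0; 0 1 0 0; -3/5 0 4/5 0; 0 0 0 1]
det M = 1; M⁻¹ = [4/5 0 -3/5 0; 0 1 0 0; 3/5 0 4/5 0; 0 0 0 1]
M⁻¹ · (-4/5, -1, 3/5)ᵀ = (-1, -1, 0)ᵀ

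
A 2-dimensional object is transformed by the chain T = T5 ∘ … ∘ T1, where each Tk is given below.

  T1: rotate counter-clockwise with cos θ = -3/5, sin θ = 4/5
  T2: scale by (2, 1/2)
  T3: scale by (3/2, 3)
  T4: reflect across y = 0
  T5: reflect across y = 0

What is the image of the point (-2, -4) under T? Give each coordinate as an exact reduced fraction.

T(p) = (66/5, 6/5)

T1 rotate counter-clockwise with cos θ = -3/5, sin θ = 4/5: (-2, -4) → (22/5, 4/5)
T2 scale by (2, 1/2): (22/5, 4/5) → (44/5, 2/5)
T3 scale by (3/2, 3): (44/5, 2/5) → (66/5, 6/5)
T4 reflect across y = 0: (66/5, 6/5) → (66/5, -6/5)
T5 reflect across y = 0: (66/5, -6/5) → (66/5, 6/5)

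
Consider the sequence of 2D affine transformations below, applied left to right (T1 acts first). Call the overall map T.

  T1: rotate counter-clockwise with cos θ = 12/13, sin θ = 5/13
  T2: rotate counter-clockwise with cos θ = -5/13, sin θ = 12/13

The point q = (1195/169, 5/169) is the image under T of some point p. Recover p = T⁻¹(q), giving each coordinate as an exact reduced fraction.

p = (-5, -5)

T1 = [12/13 -5/13 0; 5/13 12/13 0; 0 0 1]
T2·T1 = [-120/169 -119/169 0; 119/169 -120/169 0; 0 0 1]
det M = 1; M⁻¹ = [-120/169 119/169 0; -119/169 -120/169 0; 0 0 1]
M⁻¹ · (1195/169, 5/169)ᵀ = (-5, -5)ᵀ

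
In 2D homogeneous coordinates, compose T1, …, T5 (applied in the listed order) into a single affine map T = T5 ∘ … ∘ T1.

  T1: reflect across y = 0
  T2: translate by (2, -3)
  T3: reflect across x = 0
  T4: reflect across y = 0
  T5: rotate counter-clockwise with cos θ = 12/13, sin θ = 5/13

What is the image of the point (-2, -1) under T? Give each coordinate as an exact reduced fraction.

T1 reflect across y = 0: (-2, -1) → (-2, 1)
T2 translate by (2, -3): (-2, 1) → (0, -2)
T3 reflect across x = 0: (0, -2) → (0, -2)
T4 reflect across y = 0: (0, -2) → (0, 2)
T5 rotate counter-clockwise with cos θ = 12/13, sin θ = 5/13: (0, 2) → (-10/13, 24/13)

T(p) = (-10/13, 24/13)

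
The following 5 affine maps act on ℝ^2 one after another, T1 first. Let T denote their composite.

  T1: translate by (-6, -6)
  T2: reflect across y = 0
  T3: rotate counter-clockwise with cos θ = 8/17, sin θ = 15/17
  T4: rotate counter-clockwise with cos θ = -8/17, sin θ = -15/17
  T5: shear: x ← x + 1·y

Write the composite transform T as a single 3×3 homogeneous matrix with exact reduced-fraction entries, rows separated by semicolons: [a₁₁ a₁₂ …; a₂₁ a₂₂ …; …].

T = [-79/289 -401/289 2880/289; -240/289 -161/289 2406/289; 0 0 1]

T1 = [1 0 -6; 0 1 -6; 0 0 1]
T2·T1 = [1 0 -6; 0 -1 6; 0 0 1]
T3·…·T1 = [8/17 15/17 -138/17; 15/17 -8/17 -42/17; 0 0 1]
T4·…·T1 = [161/289 -240/289 474/289; -240/289 -161/289 2406/289; 0 0 1]
T5·…·T1 = [-79/289 -401/289 2880/289; -240/289 -161/289 2406/289; 0 0 1]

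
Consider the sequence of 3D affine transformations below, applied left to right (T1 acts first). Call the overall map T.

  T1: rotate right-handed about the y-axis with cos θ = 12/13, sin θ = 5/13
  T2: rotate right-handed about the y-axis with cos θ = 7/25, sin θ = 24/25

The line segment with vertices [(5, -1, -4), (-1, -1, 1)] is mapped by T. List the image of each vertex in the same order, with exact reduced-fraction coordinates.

T1 rotate right-handed about the y-axis with cos θ = 12/13, sin θ = 5/13: (5, -1, -4) → (40/13, -1, -73/13); (-1, -1, 1) → (-7/13, -1, 17/13)
T2 rotate right-handed about the y-axis with cos θ = 7/25, sin θ = 24/25: (40/13, -1, -73/13) → (-1472/325, -1, -1471/325); (-7/13, -1, 17/13) → (359/325, -1, 287/325)

image vertices: (-1472/325, -1, -1471/325), (359/325, -1, 287/325)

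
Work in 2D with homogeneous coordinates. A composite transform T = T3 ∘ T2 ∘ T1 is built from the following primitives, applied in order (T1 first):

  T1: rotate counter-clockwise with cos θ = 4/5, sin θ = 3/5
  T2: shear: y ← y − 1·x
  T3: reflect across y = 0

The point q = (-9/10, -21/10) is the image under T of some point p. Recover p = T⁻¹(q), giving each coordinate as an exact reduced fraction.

p = (0, 3/2)

T1 = [4/5 -3/5 0; 3/5 4/5 0; 0 0 1]
T2·T1 = [4/5 -3/5 0; -1/5 7/5 0; 0 0 1]
T3·…·T1 = [4/5 -3/5 0; 1/5 -7/5 0; 0 0 1]
det M = -1; M⁻¹ = [7/5 -3/5 0; 1/5 -4/5 0; 0 0 1]
M⁻¹ · (-9/10, -21/10)ᵀ = (0, 3/2)ᵀ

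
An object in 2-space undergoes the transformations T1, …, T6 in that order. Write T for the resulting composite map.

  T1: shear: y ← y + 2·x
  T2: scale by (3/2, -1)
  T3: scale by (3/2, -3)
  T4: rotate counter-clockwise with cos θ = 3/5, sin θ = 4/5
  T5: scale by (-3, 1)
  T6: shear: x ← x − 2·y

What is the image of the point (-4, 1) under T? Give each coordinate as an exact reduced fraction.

T(p) = (27/5, -99/5)

T1 shear: y ← y + 2·x: (-4, 1) → (-4, -7)
T2 scale by (3/2, -1): (-4, -7) → (-6, 7)
T3 scale by (3/2, -3): (-6, 7) → (-9, -21)
T4 rotate counter-clockwise with cos θ = 3/5, sin θ = 4/5: (-9, -21) → (57/5, -99/5)
T5 scale by (-3, 1): (57/5, -99/5) → (-171/5, -99/5)
T6 shear: x ← x − 2·y: (-171/5, -99/5) → (27/5, -99/5)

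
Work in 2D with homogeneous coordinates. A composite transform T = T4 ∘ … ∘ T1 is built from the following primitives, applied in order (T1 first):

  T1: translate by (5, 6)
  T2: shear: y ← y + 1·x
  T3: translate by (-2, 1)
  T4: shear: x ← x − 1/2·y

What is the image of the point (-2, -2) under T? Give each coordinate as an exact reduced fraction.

T1 translate by (5, 6): (-2, -2) → (3, 4)
T2 shear: y ← y + 1·x: (3, 4) → (3, 7)
T3 translate by (-2, 1): (3, 7) → (1, 8)
T4 shear: x ← x − 1/2·y: (1, 8) → (-3, 8)

T(p) = (-3, 8)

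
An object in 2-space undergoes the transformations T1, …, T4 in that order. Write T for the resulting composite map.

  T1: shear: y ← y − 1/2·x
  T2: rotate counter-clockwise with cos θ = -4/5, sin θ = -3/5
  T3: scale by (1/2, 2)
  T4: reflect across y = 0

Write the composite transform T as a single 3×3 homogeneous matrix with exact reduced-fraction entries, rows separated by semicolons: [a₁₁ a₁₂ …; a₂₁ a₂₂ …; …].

T = [-11/20 3/10 0; 2/5 8/5 0; 0 0 1]

T1 = [1 0 0; -1/2 1 0; 0 0 1]
T2·T1 = [-11/10 3/5 0; -1/5 -4/5 0; 0 0 1]
T3·…·T1 = [-11/20 3/10 0; -2/5 -8/5 0; 0 0 1]
T4·…·T1 = [-11/20 3/10 0; 2/5 8/5 0; 0 0 1]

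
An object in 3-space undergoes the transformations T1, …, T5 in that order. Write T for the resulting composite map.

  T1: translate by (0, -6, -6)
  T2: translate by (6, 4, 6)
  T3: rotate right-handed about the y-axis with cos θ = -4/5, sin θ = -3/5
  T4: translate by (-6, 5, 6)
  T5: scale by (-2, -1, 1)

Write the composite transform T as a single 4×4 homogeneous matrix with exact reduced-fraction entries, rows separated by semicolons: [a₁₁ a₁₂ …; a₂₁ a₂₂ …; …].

T1 = [1 0 0 0; 0 1 0 -6; 0 0 1 -6; 0 0 0 1]
T2·T1 = [1 0 0 6; 0 1 0 -2; 0 0 1 0; 0 0 0 1]
T3·…·T1 = [-4/5 0 -3/5 -24/5; 0 1 0 -2; 3/5 0 -4/5 18/5; 0 0 0 1]
T4·…·T1 = [-4/5 0 -3/5 -54/5; 0 1 0 3; 3/5 0 -4/5 48/5; 0 0 0 1]
T5·…·T1 = [8/5 0 6/5 108/5; 0 -1 0 -3; 3/5 0 -4/5 48/5; 0 0 0 1]

T = [8/5 0 6/5 108/5; 0 -1 0 -3; 3/5 0 -4/5 48/5; 0 0 0 1]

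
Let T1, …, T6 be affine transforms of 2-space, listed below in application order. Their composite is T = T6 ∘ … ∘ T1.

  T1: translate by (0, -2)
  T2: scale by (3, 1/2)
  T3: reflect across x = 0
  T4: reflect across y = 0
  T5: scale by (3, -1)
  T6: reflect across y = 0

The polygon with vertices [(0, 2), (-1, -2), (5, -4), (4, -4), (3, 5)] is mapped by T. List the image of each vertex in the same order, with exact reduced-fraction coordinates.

T1 translate by (0, -2): (0, 2) → (0, 0); (-1, -2) → (-1, -4); (5, -4) → (5, -6); (4, -4) → (4, -6); (3, 5) → (3, 3)
T2 scale by (3, 1/2): (0, 0) → (0, 0); (-1, -4) → (-3, -2); (5, -6) → (15, -3); (4, -6) → (12, -3); (3, 3) → (9, 3/2)
T3 reflect across x = 0: (0, 0) → (0, 0); (-3, -2) → (3, -2); (15, -3) → (-15, -3); (12, -3) → (-12, -3); (9, 3/2) → (-9, 3/2)
T4 reflect across y = 0: (0, 0) → (0, 0); (3, -2) → (3, 2); (-15, -3) → (-15, 3); (-12, -3) → (-12, 3); (-9, 3/2) → (-9, -3/2)
T5 scale by (3, -1): (0, 0) → (0, 0); (3, 2) → (9, -2); (-15, 3) → (-45, -3); (-12, 3) → (-36, -3); (-9, -3/2) → (-27, 3/2)
T6 reflect across y = 0: (0, 0) → (0, 0); (9, -2) → (9, 2); (-45, -3) → (-45, 3); (-36, -3) → (-36, 3); (-27, 3/2) → (-27, -3/2)

image vertices: (0, 0), (9, 2), (-45, 3), (-36, 3), (-27, -3/2)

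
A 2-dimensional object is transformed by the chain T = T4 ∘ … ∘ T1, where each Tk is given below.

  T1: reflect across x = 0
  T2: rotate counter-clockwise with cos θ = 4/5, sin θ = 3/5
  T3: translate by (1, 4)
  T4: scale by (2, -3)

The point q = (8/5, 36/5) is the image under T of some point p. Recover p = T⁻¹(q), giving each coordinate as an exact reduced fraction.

T1 = [-1 0 0; 0 1 0; 0 0 1]
T2·T1 = [-4/5 -3/5 0; -3/5 4/5 0; 0 0 1]
T3·…·T1 = [-4/5 -3/5 1; -3/5 4/5 4; 0 0 1]
T4·…·T1 = [-8/5 -6/5 2; 9/5 -12/5 -12; 0 0 1]
det M = 6; M⁻¹ = [-2/5 1/5 16/5; -3/10 -4/15 -13/5; 0 0 1]
M⁻¹ · (8/5, 36/5)ᵀ = (4, -5)ᵀ

p = (4, -5)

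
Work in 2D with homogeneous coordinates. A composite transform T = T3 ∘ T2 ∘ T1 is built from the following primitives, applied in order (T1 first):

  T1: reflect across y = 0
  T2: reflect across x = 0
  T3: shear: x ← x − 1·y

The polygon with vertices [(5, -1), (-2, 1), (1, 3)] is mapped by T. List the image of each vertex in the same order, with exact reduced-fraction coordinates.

image vertices: (-6, 1), (3, -1), (2, -3)

T1 reflect across y = 0: (5, -1) → (5, 1); (-2, 1) → (-2, -1); (1, 3) → (1, -3)
T2 reflect across x = 0: (5, 1) → (-5, 1); (-2, -1) → (2, -1); (1, -3) → (-1, -3)
T3 shear: x ← x − 1·y: (-5, 1) → (-6, 1); (2, -1) → (3, -1); (-1, -3) → (2, -3)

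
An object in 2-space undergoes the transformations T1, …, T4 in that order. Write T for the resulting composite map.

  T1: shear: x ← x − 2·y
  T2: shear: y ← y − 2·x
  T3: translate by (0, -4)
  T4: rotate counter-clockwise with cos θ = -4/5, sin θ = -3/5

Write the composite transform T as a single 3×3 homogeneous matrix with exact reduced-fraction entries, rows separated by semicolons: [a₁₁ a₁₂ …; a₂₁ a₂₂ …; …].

T = [-2 23/5 -12/5; 1 -14/5 16/5; 0 0 1]

T1 = [1 -2 0; 0 1 0; 0 0 1]
T2·T1 = [1 -2 0; -2 5 0; 0 0 1]
T3·…·T1 = [1 -2 0; -2 5 -4; 0 0 1]
T4·…·T1 = [-2 23/5 -12/5; 1 -14/5 16/5; 0 0 1]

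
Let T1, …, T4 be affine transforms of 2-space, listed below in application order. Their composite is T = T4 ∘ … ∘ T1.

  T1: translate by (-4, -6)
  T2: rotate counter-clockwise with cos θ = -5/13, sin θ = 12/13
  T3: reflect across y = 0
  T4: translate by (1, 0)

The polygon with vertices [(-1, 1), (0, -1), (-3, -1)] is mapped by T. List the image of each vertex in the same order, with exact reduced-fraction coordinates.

T1 translate by (-4, -6): (-1, 1) → (-5, -5); (0, -1) → (-4, -7); (-3, -1) → (-7, -7)
T2 rotate counter-clockwise with cos θ = -5/13, sin θ = 12/13: (-5, -5) → (85/13, -35/13); (-4, -7) → (8, -1); (-7, -7) → (119/13, -49/13)
T3 reflect across y = 0: (85/13, -35/13) → (85/13, 35/13); (8, -1) → (8, 1); (119/13, -49/13) → (119/13, 49/13)
T4 translate by (1, 0): (85/13, 35/13) → (98/13, 35/13); (8, 1) → (9, 1); (119/13, 49/13) → (132/13, 49/13)

image vertices: (98/13, 35/13), (9, 1), (132/13, 49/13)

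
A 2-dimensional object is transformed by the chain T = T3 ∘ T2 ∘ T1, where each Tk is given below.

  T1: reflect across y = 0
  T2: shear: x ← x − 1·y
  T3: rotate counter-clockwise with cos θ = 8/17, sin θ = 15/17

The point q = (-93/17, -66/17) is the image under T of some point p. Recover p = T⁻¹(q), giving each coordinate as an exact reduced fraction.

T1 = [1 0 0; 0 -1 0; 0 0 1]
T2·T1 = [1 1 0; 0 -1 0; 0 0 1]
T3·…·T1 = [8/17 23/17 0; 15/17 7/17 0; 0 0 1]
det M = -1; M⁻¹ = [-7/17 23/17 0; 15/17 -8/17 0; 0 0 1]
M⁻¹ · (-93/17, -66/17)ᵀ = (-3, -3)ᵀ

p = (-3, -3)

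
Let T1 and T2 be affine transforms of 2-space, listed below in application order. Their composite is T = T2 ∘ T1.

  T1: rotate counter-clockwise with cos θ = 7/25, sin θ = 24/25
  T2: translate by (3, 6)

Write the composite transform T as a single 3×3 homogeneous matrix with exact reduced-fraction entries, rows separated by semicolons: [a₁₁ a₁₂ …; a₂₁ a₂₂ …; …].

T1 = [7/25 -24/25 0; 24/25 7/25 0; 0 0 1]
T2·T1 = [7/25 -24/25 3; 24/25 7/25 6; 0 0 1]

T = [7/25 -24/25 3; 24/25 7/25 6; 0 0 1]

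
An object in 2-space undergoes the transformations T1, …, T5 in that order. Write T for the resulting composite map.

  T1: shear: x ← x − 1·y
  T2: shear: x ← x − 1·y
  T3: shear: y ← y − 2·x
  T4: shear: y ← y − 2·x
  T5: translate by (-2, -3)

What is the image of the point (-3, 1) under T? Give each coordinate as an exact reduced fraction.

T(p) = (-7, 18)

T1 shear: x ← x − 1·y: (-3, 1) → (-4, 1)
T2 shear: x ← x − 1·y: (-4, 1) → (-5, 1)
T3 shear: y ← y − 2·x: (-5, 1) → (-5, 11)
T4 shear: y ← y − 2·x: (-5, 11) → (-5, 21)
T5 translate by (-2, -3): (-5, 21) → (-7, 18)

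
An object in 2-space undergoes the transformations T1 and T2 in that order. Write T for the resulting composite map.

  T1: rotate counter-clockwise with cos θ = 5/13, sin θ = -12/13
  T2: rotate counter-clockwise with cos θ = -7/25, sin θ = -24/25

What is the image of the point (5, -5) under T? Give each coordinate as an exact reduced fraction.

T1 rotate counter-clockwise with cos θ = 5/13, sin θ = -12/13: (5, -5) → (-35/13, -85/13)
T2 rotate counter-clockwise with cos θ = -7/25, sin θ = -24/25: (-35/13, -85/13) → (-359/65, 287/65)

T(p) = (-359/65, 287/65)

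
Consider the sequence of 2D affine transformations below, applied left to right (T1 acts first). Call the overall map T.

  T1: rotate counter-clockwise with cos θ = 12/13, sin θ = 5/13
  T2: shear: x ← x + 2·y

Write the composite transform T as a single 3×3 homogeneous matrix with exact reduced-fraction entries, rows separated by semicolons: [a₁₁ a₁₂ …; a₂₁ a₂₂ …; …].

T = [22/13 19/13 0; 5/13 12/13 0; 0 0 1]

T1 = [12/13 -5/13 0; 5/13 12/13 0; 0 0 1]
T2·T1 = [22/13 19/13 0; 5/13 12/13 0; 0 0 1]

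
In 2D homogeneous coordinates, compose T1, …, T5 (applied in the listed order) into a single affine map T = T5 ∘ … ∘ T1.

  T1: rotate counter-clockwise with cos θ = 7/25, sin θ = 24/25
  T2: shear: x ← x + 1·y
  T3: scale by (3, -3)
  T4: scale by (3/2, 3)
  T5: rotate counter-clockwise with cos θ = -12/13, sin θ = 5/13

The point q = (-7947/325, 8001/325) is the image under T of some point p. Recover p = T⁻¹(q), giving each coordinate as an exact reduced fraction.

p = (3, -5)

T1 = [7/25 -24/25 0; 24/25 7/25 0; 0 0 1]
T2·T1 = [31/25 -17/25 0; 24/25 7/25 0; 0 0 1]
T3·…·T1 = [93/25 -51/25 0; -72/25 -21/25 0; 0 0 1]
T4·…·T1 = [279/50 -153/50 0; -216/25 -63/25 0; 0 0 1]
T5·…·T1 = [-594/325 1233/325 0; 6579/650 747/650 0; 0 0 1]
det M = -81/2; M⁻¹ = [-83/2925 274/2925 0; 731/2925 44/975 0; 0 0 1]
M⁻¹ · (-7947/325, 8001/325)ᵀ = (3, -5)ᵀ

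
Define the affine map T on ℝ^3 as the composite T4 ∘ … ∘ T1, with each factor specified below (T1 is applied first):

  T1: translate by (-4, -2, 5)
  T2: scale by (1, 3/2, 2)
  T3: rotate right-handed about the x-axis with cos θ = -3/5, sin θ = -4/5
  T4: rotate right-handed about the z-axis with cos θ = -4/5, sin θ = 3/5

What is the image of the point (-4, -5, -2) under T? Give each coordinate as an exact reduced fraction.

T1 translate by (-4, -2, 5): (-4, -5, -2) → (-8, -7, 3)
T2 scale by (1, 3/2, 2): (-8, -7, 3) → (-8, -21/2, 6)
T3 rotate right-handed about the x-axis with cos θ = -3/5, sin θ = -4/5: (-8, -21/2, 6) → (-8, 111/10, 24/5)
T4 rotate right-handed about the z-axis with cos θ = -4/5, sin θ = 3/5: (-8, 111/10, 24/5) → (-13/50, -342/25, 24/5)

T(p) = (-13/50, -342/25, 24/5)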